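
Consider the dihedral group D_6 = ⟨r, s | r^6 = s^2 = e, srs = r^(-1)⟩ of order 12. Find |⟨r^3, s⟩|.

4

|⟨r^3⟩| = 2 and |⟨s⟩| = 2, so |H| is a multiple of lcm(2, 2) = 2 and divides |G| = 12.
Closing under the operation: H = {e, r^3, s, r^3s}, so |H| = 4.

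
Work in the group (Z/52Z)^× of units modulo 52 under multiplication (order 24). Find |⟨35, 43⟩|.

|⟨35⟩| = 6 and |⟨43⟩| = 6, so |H| is a multiple of lcm(6, 6) = 6 and divides |G| = 24.
Closing under the operation: H = {1, 3, 9, 17, 23, 25, 27, 29, 35, 43, 49, 51}, so |H| = 12.

12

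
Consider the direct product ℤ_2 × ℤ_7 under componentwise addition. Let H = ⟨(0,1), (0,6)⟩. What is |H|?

|⟨(0,1)⟩| = 7 and |⟨(0,6)⟩| = 7, so |H| is a multiple of lcm(7, 7) = 7 and divides |G| = 14.
Closing under the operation: H = {(0,0), (0,1), (0,2), (0,3), (0,4), (0,5), (0,6)}, so |H| = 7.

7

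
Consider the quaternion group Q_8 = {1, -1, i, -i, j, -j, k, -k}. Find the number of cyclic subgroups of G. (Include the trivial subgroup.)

5

Group the elements of G by the cyclic subgroup they generate; each cyclic subgroup of order d accounts for φ(d) elements.
Cyclic subgroups by order — order 1: 1; order 2: 1; order 4: 3.
Total: 5.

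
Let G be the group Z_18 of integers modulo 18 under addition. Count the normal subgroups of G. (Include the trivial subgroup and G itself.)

6

G is abelian, so every subgroup is normal.
G has 6 subgroups in total, hence 6 normal subgroups.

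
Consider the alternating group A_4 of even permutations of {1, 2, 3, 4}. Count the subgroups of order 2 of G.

|G| = 12 and 2 | 12, so subgroups of order 2 are possible by Lagrange.
The subgroups of order 2 are: {e, (1 2)(3 4)}; {e, (1 3)(2 4)}; {e, (1 4)(2 3)}.
So G has 3 subgroups of order 2.

3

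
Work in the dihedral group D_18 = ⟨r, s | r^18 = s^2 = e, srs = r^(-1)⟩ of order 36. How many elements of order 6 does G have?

2

The elements of order 6 are: r^3, r^15.
That's 2.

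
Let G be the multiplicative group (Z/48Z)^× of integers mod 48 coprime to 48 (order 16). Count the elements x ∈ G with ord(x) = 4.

8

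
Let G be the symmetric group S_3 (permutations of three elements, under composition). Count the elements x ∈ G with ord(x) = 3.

The elements of order 3 are: (1 2 3), (1 3 2).
That's 2.

2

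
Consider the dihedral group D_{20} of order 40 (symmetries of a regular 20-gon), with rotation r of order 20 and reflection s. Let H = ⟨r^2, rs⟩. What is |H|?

|⟨r^2⟩| = 10 and |⟨rs⟩| = 2, so |H| is a multiple of lcm(10, 2) = 10 and divides |G| = 40.
Closing under the operation: H = {e, r^2, r^4, r^6, r^8, r^10, r^12, r^14, r^16, r^18, rs, r^3s, r^5s, r^7s, r^9s, r^11s, r^13s, r^15s, r^17s, r^19s}, so |H| = 20.

20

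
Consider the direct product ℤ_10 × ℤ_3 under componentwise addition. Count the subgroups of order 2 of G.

|G| = 30 and 2 | 30, so subgroups of order 2 are possible by Lagrange.
The subgroups of order 2 are: {(0,0), (5,0)}.
So G has 1 subgroup of order 2.

1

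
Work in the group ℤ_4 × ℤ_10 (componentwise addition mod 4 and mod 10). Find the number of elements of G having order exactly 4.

4

An element (a,b) has order lcm(ord(a), ord(b)); count pairs with lcm equal to 4.
Enumerating gives 4 such elements.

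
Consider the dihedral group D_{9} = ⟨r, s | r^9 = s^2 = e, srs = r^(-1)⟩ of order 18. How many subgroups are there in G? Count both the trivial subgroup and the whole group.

16

|G| = 18, so by Lagrange every subgroup order divides 18. Divisors: 1, 2, 3, 6, 9, 18.
Subgroups by order — order 1: 1; order 2: 9; order 3: 1; order 6: 3; order 9: 1; order 18: 1.
Total: 1 + 9 + 1 + 3 + 1 + 1 = 16.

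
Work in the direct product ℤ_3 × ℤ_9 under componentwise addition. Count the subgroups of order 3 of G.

|G| = 27 and 3 | 27, so subgroups of order 3 are possible by Lagrange.
The subgroups of order 3 are: {(0,0), (0,3), (0,6)}; {(0,0), (1,0), (2,0)}; {(0,0), (1,3), (2,6)}; {(0,0), (1,6), (2,3)}.
So G has 4 subgroups of order 3.

4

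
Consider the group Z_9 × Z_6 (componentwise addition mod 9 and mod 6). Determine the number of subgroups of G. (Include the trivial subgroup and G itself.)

|G| = 54, so by Lagrange every subgroup order divides 54. Divisors: 1, 2, 3, 6, 9, 18, 27, 54.
Subgroups by order — order 1: 1; order 2: 1; order 3: 4; order 6: 4; order 9: 4; order 18: 4; order 27: 1; order 54: 1.
Total: 1 + 1 + 4 + 4 + 4 + 4 + 1 + 1 = 20.

20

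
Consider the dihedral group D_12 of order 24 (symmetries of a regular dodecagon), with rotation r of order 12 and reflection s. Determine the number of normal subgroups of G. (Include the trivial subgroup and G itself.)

G has 34 subgroups. Checking conjugation-invariance by order — order 1: 1/1 normal; order 2: 1/13 normal; order 3: 1/1 normal; order 4: 1/7 normal; order 6: 1/5 normal; order 8: 0/3 normal; order 12: 3/3 normal; order 24: 1/1 normal.
Total normal subgroups: 9.

9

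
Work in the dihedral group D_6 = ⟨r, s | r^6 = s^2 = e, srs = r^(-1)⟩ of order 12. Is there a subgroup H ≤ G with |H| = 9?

9 does not divide |G| = 12, so by Lagrange no subgroup of order 9 exists.

No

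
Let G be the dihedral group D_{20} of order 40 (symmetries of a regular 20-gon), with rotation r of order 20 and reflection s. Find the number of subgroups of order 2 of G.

21

|G| = 40 and 2 | 40, so subgroups of order 2 are possible by Lagrange.
The subgroups of order 2 are: {e, r^10}; {e, r^10s}; {e, r^11s}; {e, r^12s}; … (21 in all).
So G has 21 subgroups of order 2.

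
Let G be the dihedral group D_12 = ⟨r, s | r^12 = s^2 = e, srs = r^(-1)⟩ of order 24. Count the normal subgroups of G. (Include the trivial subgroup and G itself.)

9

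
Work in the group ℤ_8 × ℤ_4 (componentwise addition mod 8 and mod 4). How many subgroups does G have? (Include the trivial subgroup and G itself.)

|G| = 32, so by Lagrange every subgroup order divides 32. Divisors: 1, 2, 4, 8, 16, 32.
Subgroups by order — order 1: 1; order 2: 3; order 4: 7; order 8: 7; order 16: 3; order 32: 1.
Total: 1 + 3 + 7 + 7 + 3 + 1 = 22.

22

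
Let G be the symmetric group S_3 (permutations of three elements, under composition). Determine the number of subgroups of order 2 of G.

3

|G| = 6 and 2 | 6, so subgroups of order 2 are possible by Lagrange.
The subgroups of order 2 are: {e, (1 2)}; {e, (1 3)}; {e, (2 3)}.
So G has 3 subgroups of order 2.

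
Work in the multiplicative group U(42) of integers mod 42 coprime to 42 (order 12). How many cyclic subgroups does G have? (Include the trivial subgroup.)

Each element a generates a cyclic subgroup ⟨a⟩; distinct elements may generate the same one (a cyclic group of order d has φ(d) generators).
Cyclic subgroups by order — order 1: 1; order 2: 3; order 3: 1; order 6: 3.
Total: 8.

8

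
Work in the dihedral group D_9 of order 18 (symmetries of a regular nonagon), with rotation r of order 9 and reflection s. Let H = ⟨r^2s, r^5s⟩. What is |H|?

6

|⟨r^2s⟩| = 2 and |⟨r^5s⟩| = 2, so |H| is a multiple of lcm(2, 2) = 2 and divides |G| = 18.
Closing under the operation: H = {e, r^3, r^6, r^2s, r^5s, r^8s}, so |H| = 6.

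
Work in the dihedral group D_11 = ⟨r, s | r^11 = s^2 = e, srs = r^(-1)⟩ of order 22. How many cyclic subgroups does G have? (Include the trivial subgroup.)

13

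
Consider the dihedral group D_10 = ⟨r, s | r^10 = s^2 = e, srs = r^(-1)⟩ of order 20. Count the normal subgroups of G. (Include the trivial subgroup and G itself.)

7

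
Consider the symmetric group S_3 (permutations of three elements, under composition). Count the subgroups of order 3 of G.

1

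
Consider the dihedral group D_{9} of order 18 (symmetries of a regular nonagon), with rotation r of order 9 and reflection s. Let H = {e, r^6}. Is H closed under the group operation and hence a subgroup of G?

r^6 ∈ H but its inverse r^3 ∉ H, so H is not a subgroup.

No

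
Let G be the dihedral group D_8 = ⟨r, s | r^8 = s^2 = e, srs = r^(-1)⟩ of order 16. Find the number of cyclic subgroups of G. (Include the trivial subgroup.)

A cyclic subgroup of order d is generated by each of its φ(d) elements of order d, so the cyclic subgroups of order d number (#elements of order d)/φ(d).
Cyclic subgroups by order — order 1: 1; order 2: 9; order 4: 1; order 8: 1.
Total: 12.

12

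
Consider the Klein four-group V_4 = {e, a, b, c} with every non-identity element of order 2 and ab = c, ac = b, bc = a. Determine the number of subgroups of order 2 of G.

3

|G| = 4 and 2 | 4, so subgroups of order 2 are possible by Lagrange.
The subgroups of order 2 are: {e, a}; {e, b}; {e, c}.
So G has 3 subgroups of order 2.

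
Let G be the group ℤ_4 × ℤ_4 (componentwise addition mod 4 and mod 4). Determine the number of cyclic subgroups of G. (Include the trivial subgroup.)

A cyclic subgroup of order d is generated by each of its φ(d) elements of order d, so the cyclic subgroups of order d number (#elements of order d)/φ(d).
Cyclic subgroups by order — order 1: 1; order 2: 3; order 4: 6.
Total: 10.

10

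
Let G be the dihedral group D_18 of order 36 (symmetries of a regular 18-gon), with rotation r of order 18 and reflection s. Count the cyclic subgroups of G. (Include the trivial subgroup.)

24

Group the elements of G by the cyclic subgroup they generate; each cyclic subgroup of order d accounts for φ(d) elements.
Cyclic subgroups by order — order 1: 1; order 2: 19; order 3: 1; order 6: 1; order 9: 1; order 18: 1.
Total: 24.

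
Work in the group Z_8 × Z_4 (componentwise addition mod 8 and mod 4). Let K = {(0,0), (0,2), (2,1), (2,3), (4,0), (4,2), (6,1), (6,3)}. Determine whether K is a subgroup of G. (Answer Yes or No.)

|K| = 8 divides |G| = 32, consistent with Lagrange.
K contains the identity, every element's inverse is in K, and K is closed under +: it is a subgroup.

Yes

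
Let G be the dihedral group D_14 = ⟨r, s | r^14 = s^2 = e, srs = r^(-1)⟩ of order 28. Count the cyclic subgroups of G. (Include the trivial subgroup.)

Group the elements of G by the cyclic subgroup they generate; each cyclic subgroup of order d accounts for φ(d) elements.
Cyclic subgroups by order — order 1: 1; order 2: 15; order 7: 1; order 14: 1.
Total: 18.

18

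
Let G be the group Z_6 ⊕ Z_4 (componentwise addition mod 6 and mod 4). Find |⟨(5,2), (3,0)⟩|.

12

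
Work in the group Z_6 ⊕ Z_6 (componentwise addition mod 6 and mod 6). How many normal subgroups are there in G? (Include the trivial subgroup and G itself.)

G is abelian, so every subgroup is normal.
G has 30 subgroups in total, hence 30 normal subgroups.

30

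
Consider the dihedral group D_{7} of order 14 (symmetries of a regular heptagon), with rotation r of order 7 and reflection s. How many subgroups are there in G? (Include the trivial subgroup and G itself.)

10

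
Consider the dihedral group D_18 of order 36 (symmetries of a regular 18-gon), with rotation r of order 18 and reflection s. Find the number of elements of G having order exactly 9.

The elements of order 9 are: r^2, r^4, r^8, r^10, r^14, r^16.
That's 6.

6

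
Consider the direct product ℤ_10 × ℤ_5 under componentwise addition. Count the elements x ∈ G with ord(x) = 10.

24

An element (a,b) has order lcm(ord(a), ord(b)); count pairs with lcm equal to 10.
Enumerating gives 24 such elements.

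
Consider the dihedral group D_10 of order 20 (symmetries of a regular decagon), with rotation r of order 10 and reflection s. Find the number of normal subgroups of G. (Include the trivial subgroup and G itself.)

G has 22 subgroups. Checking conjugation-invariance by order — order 1: 1/1 normal; order 2: 1/11 normal; order 4: 0/5 normal; order 5: 1/1 normal; order 10: 3/3 normal; order 20: 1/1 normal.
Total normal subgroups: 7.

7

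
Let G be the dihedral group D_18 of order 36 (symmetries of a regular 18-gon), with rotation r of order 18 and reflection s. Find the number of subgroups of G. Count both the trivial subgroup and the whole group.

45

|G| = 36, so by Lagrange every subgroup order divides 36. Divisors: 1, 2, 3, 4, 6, 9, 12, 18, 36.
Subgroups by order — order 1: 1; order 2: 19; order 3: 1; order 4: 9; order 6: 7; order 9: 1; order 12: 3; order 18: 3; order 36: 1.
Total: 1 + 19 + 1 + 9 + 7 + 1 + 3 + 3 + 1 = 45.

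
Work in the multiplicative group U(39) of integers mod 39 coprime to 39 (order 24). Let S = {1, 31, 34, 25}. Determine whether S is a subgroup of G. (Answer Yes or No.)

Yes

|S| = 4 divides |G| = 24, consistent with Lagrange.
S contains the identity, every element's inverse is in S, and S is closed under ·: it is a subgroup.
In fact S = ⟨34⟩.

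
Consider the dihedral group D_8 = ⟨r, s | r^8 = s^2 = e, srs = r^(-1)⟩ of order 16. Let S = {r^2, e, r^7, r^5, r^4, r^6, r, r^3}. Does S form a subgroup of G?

Yes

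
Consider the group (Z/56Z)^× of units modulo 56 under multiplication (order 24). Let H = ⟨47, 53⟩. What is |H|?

12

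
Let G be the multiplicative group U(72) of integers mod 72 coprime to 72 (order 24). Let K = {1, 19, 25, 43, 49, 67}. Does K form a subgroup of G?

Yes

|K| = 6 divides |G| = 24, consistent with Lagrange.
K contains the identity, every element's inverse is in K, and K is closed under ·: it is a subgroup.
In fact K = ⟨67⟩.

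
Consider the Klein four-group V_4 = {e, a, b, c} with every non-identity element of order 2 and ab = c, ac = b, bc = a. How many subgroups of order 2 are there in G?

3

|G| = 4 and 2 | 4, so subgroups of order 2 are possible by Lagrange.
The subgroups of order 2 are: {e, a}; {e, b}; {e, c}.
So G has 3 subgroups of order 2.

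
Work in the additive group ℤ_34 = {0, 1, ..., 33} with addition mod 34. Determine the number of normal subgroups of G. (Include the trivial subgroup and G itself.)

4

G is abelian, so every subgroup is normal.
G has 4 subgroups in total, hence 4 normal subgroups.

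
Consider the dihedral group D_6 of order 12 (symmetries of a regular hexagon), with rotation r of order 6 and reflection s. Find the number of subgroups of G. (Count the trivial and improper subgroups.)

|G| = 12, so by Lagrange every subgroup order divides 12. Divisors: 1, 2, 3, 4, 6, 12.
Subgroups by order — order 1: 1; order 2: 7; order 3: 1; order 4: 3; order 6: 3; order 12: 1.
Total: 1 + 7 + 1 + 3 + 3 + 1 = 16.

16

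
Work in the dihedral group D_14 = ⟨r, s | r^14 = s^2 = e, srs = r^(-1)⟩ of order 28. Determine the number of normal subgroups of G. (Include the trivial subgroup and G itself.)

7

G has 28 subgroups. Checking conjugation-invariance by order — order 1: 1/1 normal; order 2: 1/15 normal; order 4: 0/7 normal; order 7: 1/1 normal; order 14: 3/3 normal; order 28: 1/1 normal.
Total normal subgroups: 7.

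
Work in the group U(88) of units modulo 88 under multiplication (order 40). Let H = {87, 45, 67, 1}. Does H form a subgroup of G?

No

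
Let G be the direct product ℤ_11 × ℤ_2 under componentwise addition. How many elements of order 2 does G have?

An element (a,b) has order lcm(ord(a), ord(b)); count pairs with lcm equal to 2.
Enumerating gives 1 such elements.

1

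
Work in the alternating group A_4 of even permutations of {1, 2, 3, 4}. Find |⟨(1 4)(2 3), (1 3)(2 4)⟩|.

|⟨(1 4)(2 3)⟩| = 2 and |⟨(1 3)(2 4)⟩| = 2, so |H| is a multiple of lcm(2, 2) = 2 and divides |G| = 12.
Closing under the operation: H = {e, (1 2)(3 4), (1 3)(2 4), (1 4)(2 3)}, so |H| = 4.

4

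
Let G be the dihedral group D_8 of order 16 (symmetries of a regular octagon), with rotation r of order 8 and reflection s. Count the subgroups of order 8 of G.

3

|G| = 16 and 8 | 16, so subgroups of order 8 are possible by Lagrange.
The subgroups of order 8 are: {e, r, r^2, r^3, r^4, r^5, r^6, r^7}; {e, r^2, r^4, r^6, s, r^2s, r^4s, r^6s}; {e, r^2, r^4, r^6, rs, r^3s, r^5s, r^7s}.
So G has 3 subgroups of order 8.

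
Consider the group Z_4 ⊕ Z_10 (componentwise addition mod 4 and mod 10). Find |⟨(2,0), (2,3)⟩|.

20

|⟨(2,0)⟩| = 2 and |⟨(2,3)⟩| = 10, so |H| is a multiple of lcm(2, 10) = 10 and divides |G| = 40.
Closing under the operation: H = {(0,0), (0,1), (0,2), (0,3), (0,4), (0,5), (0,6), (0,7), (0,8), (0,9), (2,0), (2,1), (2,2), (2,3), (2,4), (2,5), (2,6), (2,7), (2,8), (2,9)}, so |H| = 20.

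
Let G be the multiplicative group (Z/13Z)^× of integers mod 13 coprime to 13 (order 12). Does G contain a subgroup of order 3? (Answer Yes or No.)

Yes

3 | 12. A subgroup of order 3 is {1, 3, 9}.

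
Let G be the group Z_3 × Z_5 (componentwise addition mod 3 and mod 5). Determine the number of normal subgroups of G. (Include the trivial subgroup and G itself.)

G is abelian, so every subgroup is normal.
G has 4 subgroups in total, hence 4 normal subgroups.

4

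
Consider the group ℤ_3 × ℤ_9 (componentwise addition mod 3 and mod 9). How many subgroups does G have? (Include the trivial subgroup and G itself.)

10

|G| = 27, so by Lagrange every subgroup order divides 27. Divisors: 1, 3, 9, 27.
Subgroups by order — order 1: 1; order 3: 4; order 9: 4; order 27: 1.
Total: 1 + 4 + 4 + 1 = 10.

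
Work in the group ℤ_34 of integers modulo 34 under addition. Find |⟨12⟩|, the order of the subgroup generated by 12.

In ℤ_34, the order of an element a is n/gcd(a, n).
gcd(12, 34) = 2, so |⟨12⟩| = 34/2 = 17.

17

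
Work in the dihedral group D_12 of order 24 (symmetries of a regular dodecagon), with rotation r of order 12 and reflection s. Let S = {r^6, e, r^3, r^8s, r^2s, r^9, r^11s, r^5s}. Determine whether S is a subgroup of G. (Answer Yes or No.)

Yes

|S| = 8 divides |G| = 24, consistent with Lagrange.
S contains the identity, every element's inverse is in S, and S is closed under ·: it is a subgroup.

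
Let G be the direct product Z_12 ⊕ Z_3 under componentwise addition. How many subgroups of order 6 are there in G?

|G| = 36 and 6 | 36, so subgroups of order 6 are possible by Lagrange.
The subgroups of order 6 are: {(0,0), (0,1), (0,2), (6,0), (6,1), (6,2)}; {(0,0), (2,0), (4,0), (6,0), (8,0), (10,0)}; {(0,0), (2,2), (4,1), (6,0), (8,2), (10,1)}; {(0,0), (2,1), (4,2), (6,0), (8,1), (10,2)}.
So G has 4 subgroups of order 6.

4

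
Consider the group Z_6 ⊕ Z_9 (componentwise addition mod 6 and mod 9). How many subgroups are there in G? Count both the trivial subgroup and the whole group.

|G| = 54, so by Lagrange every subgroup order divides 54. Divisors: 1, 2, 3, 6, 9, 18, 27, 54.
Subgroups by order — order 1: 1; order 2: 1; order 3: 4; order 6: 4; order 9: 4; order 18: 4; order 27: 1; order 54: 1.
Total: 1 + 1 + 4 + 4 + 4 + 4 + 1 + 1 = 20.

20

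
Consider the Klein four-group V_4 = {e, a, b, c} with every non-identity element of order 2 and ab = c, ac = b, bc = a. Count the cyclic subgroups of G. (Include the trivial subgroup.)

Group the elements of G by the cyclic subgroup they generate; each cyclic subgroup of order d accounts for φ(d) elements.
Cyclic subgroups by order — order 1: 1; order 2: 3.
Total: 4.

4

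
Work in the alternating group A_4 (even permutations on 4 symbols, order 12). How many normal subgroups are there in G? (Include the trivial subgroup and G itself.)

3

G has 10 subgroups. Checking conjugation-invariance by order — order 1: 1/1 normal; order 2: 0/3 normal; order 3: 0/4 normal; order 4: 1/1 normal; order 12: 1/1 normal.
Total normal subgroups: 3.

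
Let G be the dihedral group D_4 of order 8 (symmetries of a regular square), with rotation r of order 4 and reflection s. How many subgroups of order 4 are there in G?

|G| = 8 and 4 | 8, so subgroups of order 4 are possible by Lagrange.
The subgroups of order 4 are: {e, r, r^2, r^3}; {e, r^2, s, r^2s}; {e, r^2, rs, r^3s}.
So G has 3 subgroups of order 4.

3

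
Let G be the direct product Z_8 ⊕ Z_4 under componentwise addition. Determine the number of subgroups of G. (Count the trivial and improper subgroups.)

|G| = 32, so by Lagrange every subgroup order divides 32. Divisors: 1, 2, 4, 8, 16, 32.
Subgroups by order — order 1: 1; order 2: 3; order 4: 7; order 8: 7; order 16: 3; order 32: 1.
Total: 1 + 3 + 7 + 7 + 3 + 1 = 22.

22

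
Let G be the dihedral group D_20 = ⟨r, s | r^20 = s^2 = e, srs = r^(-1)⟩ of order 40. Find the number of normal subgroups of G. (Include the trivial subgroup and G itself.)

G has 48 subgroups. Checking conjugation-invariance by order — order 1: 1/1 normal; order 2: 1/21 normal; order 4: 1/11 normal; order 5: 1/1 normal; order 8: 0/5 normal; order 10: 1/5 normal; order 20: 3/3 normal; order 40: 1/1 normal.
Total normal subgroups: 9.

9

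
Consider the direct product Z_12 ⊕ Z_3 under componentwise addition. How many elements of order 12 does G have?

16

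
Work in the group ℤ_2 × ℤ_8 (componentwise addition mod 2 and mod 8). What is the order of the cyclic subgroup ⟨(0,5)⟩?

8

The order of (0,5) in Z_2 × Z_8 is lcm(ord(0) in Z_2, ord(5) in Z_8).
ord(0) = 1 and ord(5) = 8, so |⟨(0,5)⟩| = lcm(1, 8) = 8.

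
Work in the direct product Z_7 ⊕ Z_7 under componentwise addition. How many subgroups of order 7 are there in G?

8

|G| = 49 and 7 | 49, so subgroups of order 7 are possible by Lagrange.
The subgroups of order 7 are: {(0,0), (0,1), (0,2), (0,3), (0,4), (0,5), (0,6)}; {(0,0), (1,0), (2,0), (3,0), (4,0), (5,0), (6,0)}; {(0,0), (1,1), (2,2), (3,3), (4,4), (5,5), (6,6)}; {(0,0), (1,2), (2,4), (3,6), (4,1), (5,3), (6,5)}; … (8 in all).
So G has 8 subgroups of order 7.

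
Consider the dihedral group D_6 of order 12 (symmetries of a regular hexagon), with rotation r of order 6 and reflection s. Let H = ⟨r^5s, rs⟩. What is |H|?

|⟨r^5s⟩| = 2 and |⟨rs⟩| = 2, so |H| is a multiple of lcm(2, 2) = 2 and divides |G| = 12.
Closing under the operation: H = {e, r^2, r^4, rs, r^3s, r^5s}, so |H| = 6.

6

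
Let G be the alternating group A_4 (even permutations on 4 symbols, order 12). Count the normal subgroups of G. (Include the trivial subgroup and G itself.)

G has 10 subgroups. Checking conjugation-invariance by order — order 1: 1/1 normal; order 2: 0/3 normal; order 3: 0/4 normal; order 4: 1/1 normal; order 12: 1/1 normal.
Total normal subgroups: 3.

3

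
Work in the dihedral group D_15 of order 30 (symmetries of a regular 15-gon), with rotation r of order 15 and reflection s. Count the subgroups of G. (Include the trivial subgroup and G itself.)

|G| = 30, so by Lagrange every subgroup order divides 30. Divisors: 1, 2, 3, 5, 6, 10, 15, 30.
Subgroups by order — order 1: 1; order 2: 15; order 3: 1; order 5: 1; order 6: 5; order 10: 3; order 15: 1; order 30: 1.
Total: 1 + 15 + 1 + 1 + 5 + 3 + 1 + 1 = 28.

28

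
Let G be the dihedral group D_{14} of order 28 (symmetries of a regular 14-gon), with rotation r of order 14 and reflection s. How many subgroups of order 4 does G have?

7

|G| = 28 and 4 | 28, so subgroups of order 4 are possible by Lagrange.
The subgroups of order 4 are: {e, r^7, r^3s, r^10s}; {e, r^7, r^4s, r^11s}; {e, r^7, r^5s, r^12s}; {e, r^7, r^6s, r^13s}; … (7 in all).
So G has 7 subgroups of order 4.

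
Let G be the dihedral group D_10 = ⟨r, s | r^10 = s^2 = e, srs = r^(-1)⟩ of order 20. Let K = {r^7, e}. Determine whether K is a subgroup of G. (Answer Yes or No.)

r^7 ∈ K but its inverse r^3 ∉ K, so K is not a subgroup.

No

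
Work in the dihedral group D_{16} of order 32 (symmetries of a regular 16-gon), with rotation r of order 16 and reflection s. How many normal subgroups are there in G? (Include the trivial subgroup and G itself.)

8

G has 36 subgroups. Checking conjugation-invariance by order — order 1: 1/1 normal; order 2: 1/17 normal; order 4: 1/9 normal; order 8: 1/5 normal; order 16: 3/3 normal; order 32: 1/1 normal.
Total normal subgroups: 8.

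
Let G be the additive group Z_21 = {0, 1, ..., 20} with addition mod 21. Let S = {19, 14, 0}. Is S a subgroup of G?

19 ∈ S but its inverse 2 ∉ S, so S is not a subgroup.

No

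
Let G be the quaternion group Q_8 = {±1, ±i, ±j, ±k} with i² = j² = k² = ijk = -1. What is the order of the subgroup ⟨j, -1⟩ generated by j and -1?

4

|⟨j⟩| = 4 and |⟨-1⟩| = 2, so |H| is a multiple of lcm(4, 2) = 4 and divides |G| = 8.
Closing under the operation: H = {1, -1, j, -j}, so |H| = 4.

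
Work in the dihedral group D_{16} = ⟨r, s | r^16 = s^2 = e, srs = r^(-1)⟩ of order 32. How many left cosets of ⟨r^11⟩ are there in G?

2

|⟨r^11⟩| = 16 and |G| = 32.
By Lagrange, [G : H] = |G|/|H| = 32/16 = 2.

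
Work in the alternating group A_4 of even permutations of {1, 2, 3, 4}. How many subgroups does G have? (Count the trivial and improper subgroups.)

10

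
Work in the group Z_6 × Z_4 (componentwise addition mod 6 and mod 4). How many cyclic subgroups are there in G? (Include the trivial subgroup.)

12

A cyclic subgroup of order d is generated by each of its φ(d) elements of order d, so the cyclic subgroups of order d number (#elements of order d)/φ(d).
Cyclic subgroups by order — order 1: 1; order 2: 3; order 3: 1; order 4: 2; order 6: 3; order 12: 2.
Total: 12.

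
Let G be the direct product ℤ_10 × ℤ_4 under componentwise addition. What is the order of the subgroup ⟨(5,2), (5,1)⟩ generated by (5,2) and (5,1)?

|⟨(5,2)⟩| = 2 and |⟨(5,1)⟩| = 4, so |H| is a multiple of lcm(2, 4) = 4 and divides |G| = 40.
Closing under the operation: H = {(0,0), (0,1), (0,2), (0,3), (5,0), (5,1), (5,2), (5,3)}, so |H| = 8.

8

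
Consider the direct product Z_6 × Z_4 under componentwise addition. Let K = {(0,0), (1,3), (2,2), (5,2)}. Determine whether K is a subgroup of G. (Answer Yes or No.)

(2,2) ∈ K but its inverse (4,2) ∉ K, so K is not a subgroup.

No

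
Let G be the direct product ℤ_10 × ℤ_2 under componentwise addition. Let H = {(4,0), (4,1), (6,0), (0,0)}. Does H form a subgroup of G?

(4,1) ∈ H but its inverse (6,1) ∉ H, so H is not a subgroup.

No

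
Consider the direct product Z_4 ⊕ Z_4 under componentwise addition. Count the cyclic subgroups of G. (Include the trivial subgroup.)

10

A cyclic subgroup of order d is generated by each of its φ(d) elements of order d, so the cyclic subgroups of order d number (#elements of order d)/φ(d).
Cyclic subgroups by order — order 1: 1; order 2: 3; order 4: 6.
Total: 10.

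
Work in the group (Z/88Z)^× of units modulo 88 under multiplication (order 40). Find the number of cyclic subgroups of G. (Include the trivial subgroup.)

16

Each element a generates a cyclic subgroup ⟨a⟩; distinct elements may generate the same one (a cyclic group of order d has φ(d) generators).
Cyclic subgroups by order — order 1: 1; order 2: 7; order 5: 1; order 10: 7.
Total: 16.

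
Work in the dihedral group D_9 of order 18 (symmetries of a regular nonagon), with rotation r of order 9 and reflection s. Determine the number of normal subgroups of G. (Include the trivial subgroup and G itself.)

G has 16 subgroups. Checking conjugation-invariance by order — order 1: 1/1 normal; order 2: 0/9 normal; order 3: 1/1 normal; order 6: 0/3 normal; order 9: 1/1 normal; order 18: 1/1 normal.
Total normal subgroups: 4.

4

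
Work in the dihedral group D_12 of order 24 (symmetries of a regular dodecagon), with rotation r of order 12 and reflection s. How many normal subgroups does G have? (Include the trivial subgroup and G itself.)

G has 34 subgroups. Checking conjugation-invariance by order — order 1: 1/1 normal; order 2: 1/13 normal; order 3: 1/1 normal; order 4: 1/7 normal; order 6: 1/5 normal; order 8: 0/3 normal; order 12: 3/3 normal; order 24: 1/1 normal.
Total normal subgroups: 9.

9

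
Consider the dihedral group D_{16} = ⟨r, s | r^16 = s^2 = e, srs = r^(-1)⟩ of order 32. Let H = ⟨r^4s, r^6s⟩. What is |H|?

|⟨r^4s⟩| = 2 and |⟨r^6s⟩| = 2, so |H| is a multiple of lcm(2, 2) = 2 and divides |G| = 32.
Closing under the operation: H = {e, r^2, r^4, r^6, r^8, r^10, r^12, r^14, s, r^2s, r^4s, r^6s, r^8s, r^10s, r^12s, r^14s}, so |H| = 16.

16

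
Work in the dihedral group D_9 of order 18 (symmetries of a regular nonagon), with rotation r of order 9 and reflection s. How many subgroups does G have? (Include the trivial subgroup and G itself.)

|G| = 18, so by Lagrange every subgroup order divides 18. Divisors: 1, 2, 3, 6, 9, 18.
Subgroups by order — order 1: 1; order 2: 9; order 3: 1; order 6: 3; order 9: 1; order 18: 1.
Total: 1 + 9 + 1 + 3 + 1 + 1 = 16.

16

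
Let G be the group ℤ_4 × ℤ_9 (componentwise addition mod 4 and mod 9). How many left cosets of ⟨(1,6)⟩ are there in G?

|⟨(1,6)⟩| = 12 and |G| = 36.
By Lagrange, [G : H] = |G|/|H| = 36/12 = 3.

3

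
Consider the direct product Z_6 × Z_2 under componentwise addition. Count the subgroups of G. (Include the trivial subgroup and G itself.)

|G| = 12, so by Lagrange every subgroup order divides 12. Divisors: 1, 2, 3, 4, 6, 12.
Subgroups by order — order 1: 1; order 2: 3; order 3: 1; order 4: 1; order 6: 3; order 12: 1.
Total: 1 + 3 + 1 + 1 + 3 + 1 = 10.

10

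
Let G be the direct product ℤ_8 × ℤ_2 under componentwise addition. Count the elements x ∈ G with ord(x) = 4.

4

An element (a,b) has order lcm(ord(a), ord(b)); count pairs with lcm equal to 4.
Enumerating gives 4 such elements.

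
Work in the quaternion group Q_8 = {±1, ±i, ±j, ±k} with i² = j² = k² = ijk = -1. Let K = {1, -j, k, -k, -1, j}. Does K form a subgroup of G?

No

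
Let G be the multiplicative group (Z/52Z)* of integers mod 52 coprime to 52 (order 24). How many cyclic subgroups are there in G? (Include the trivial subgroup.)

12

A cyclic subgroup of order d is generated by each of its φ(d) elements of order d, so the cyclic subgroups of order d number (#elements of order d)/φ(d).
Cyclic subgroups by order — order 1: 1; order 2: 3; order 3: 1; order 4: 2; order 6: 3; order 12: 2.
Total: 12.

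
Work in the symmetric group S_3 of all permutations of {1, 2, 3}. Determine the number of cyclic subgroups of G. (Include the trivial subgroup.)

Group the elements of G by the cyclic subgroup they generate; each cyclic subgroup of order d accounts for φ(d) elements.
Cyclic subgroups by order — order 1: 1; order 2: 3; order 3: 1.
Total: 5.

5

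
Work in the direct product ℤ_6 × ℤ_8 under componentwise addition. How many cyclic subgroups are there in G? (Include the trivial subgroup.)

Each element a generates a cyclic subgroup ⟨a⟩; distinct elements may generate the same one (a cyclic group of order d has φ(d) generators).
Cyclic subgroups by order — order 1: 1; order 2: 3; order 3: 1; order 4: 2; order 6: 3; order 8: 2; order 12: 2; order 24: 2.
Total: 16.

16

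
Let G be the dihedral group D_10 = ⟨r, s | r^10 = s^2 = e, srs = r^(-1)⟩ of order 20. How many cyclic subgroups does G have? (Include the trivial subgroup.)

A cyclic subgroup of order d is generated by each of its φ(d) elements of order d, so the cyclic subgroups of order d number (#elements of order d)/φ(d).
Cyclic subgroups by order — order 1: 1; order 2: 11; order 5: 1; order 10: 1.
Total: 14.

14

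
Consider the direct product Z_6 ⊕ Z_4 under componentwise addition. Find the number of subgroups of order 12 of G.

3

|G| = 24 and 12 | 24, so subgroups of order 12 are possible by Lagrange.
The subgroups of order 12 are: {(0,0), (0,1), (0,2), (0,3), (2,0), (2,1), (2,2), (2,3), (4,0), (4,1), (4,2), (4,3)}; {(0,0), (0,2), (1,0), (1,2), (2,0), (2,2), (3,0), (3,2), (4,0), (4,2), (5,0), (5,2)}; {(0,0), (0,2), (1,1), (1,3), (2,0), (2,2), (3,1), (3,3), (4,0), (4,2), (5,1), (5,3)}.
So G has 3 subgroups of order 12.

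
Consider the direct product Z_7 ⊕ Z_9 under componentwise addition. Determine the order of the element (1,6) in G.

21

The order of (1,6) in Z_7 × Z_9 is lcm(ord(1) in Z_7, ord(6) in Z_9).
ord(1) = 7 and ord(6) = 3, so |⟨(1,6)⟩| = lcm(7, 3) = 21.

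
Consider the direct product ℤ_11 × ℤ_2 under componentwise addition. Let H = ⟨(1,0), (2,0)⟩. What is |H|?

11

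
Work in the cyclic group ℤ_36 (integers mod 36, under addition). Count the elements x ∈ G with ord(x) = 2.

1

In a cyclic group of order 36, the number of elements of order d (for d | 36) is φ(d).
φ(2) = 1.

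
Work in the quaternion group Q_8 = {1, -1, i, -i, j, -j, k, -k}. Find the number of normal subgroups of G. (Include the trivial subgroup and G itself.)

6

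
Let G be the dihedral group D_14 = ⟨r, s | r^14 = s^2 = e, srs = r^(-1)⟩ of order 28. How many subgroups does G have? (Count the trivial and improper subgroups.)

|G| = 28, so by Lagrange every subgroup order divides 28. Divisors: 1, 2, 4, 7, 14, 28.
Subgroups by order — order 1: 1; order 2: 15; order 4: 7; order 7: 1; order 14: 3; order 28: 1.
Total: 1 + 15 + 7 + 1 + 3 + 1 = 28.

28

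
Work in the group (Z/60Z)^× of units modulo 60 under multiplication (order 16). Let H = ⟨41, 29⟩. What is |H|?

|⟨41⟩| = 2 and |⟨29⟩| = 2, so |H| is a multiple of lcm(2, 2) = 2 and divides |G| = 16.
Closing under the operation: H = {1, 29, 41, 49}, so |H| = 4.

4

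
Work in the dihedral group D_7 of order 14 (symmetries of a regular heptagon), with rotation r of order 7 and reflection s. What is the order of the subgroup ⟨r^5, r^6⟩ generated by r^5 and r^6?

7

|⟨r^5⟩| = 7 and |⟨r^6⟩| = 7, so |H| is a multiple of lcm(7, 7) = 7 and divides |G| = 14.
Closing under the operation: H = {e, r, r^2, r^3, r^4, r^5, r^6}, so |H| = 7.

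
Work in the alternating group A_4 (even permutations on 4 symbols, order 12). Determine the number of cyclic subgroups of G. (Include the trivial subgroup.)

8

Group the elements of G by the cyclic subgroup they generate; each cyclic subgroup of order d accounts for φ(d) elements.
Cyclic subgroups by order — order 1: 1; order 2: 3; order 3: 4.
Total: 8.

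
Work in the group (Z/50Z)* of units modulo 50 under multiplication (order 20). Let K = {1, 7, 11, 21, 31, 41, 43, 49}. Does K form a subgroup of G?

No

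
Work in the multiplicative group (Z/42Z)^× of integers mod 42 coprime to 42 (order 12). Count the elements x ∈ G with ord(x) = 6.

6

The elements of order 6 are: 5, 11, 17, 19, 23, 31.
That's 6.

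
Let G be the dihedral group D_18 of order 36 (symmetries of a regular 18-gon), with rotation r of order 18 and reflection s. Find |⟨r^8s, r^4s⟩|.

|⟨r^8s⟩| = 2 and |⟨r^4s⟩| = 2, so |H| is a multiple of lcm(2, 2) = 2 and divides |G| = 36.
Closing under the operation: H = {e, r^2, r^4, r^6, r^8, r^10, r^12, r^14, r^16, s, r^2s, r^4s, r^6s, r^8s, r^10s, r^12s, r^14s, r^16s}, so |H| = 18.

18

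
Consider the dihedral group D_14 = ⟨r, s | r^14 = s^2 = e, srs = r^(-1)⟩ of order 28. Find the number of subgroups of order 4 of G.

|G| = 28 and 4 | 28, so subgroups of order 4 are possible by Lagrange.
The subgroups of order 4 are: {e, r^7, r^3s, r^10s}; {e, r^7, r^4s, r^11s}; {e, r^7, r^5s, r^12s}; {e, r^7, r^6s, r^13s}; … (7 in all).
So G has 7 subgroups of order 4.

7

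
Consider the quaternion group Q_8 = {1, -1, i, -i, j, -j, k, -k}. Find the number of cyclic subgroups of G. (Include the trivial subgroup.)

Each element a generates a cyclic subgroup ⟨a⟩; distinct elements may generate the same one (a cyclic group of order d has φ(d) generators).
Cyclic subgroups by order — order 1: 1; order 2: 1; order 4: 3.
Total: 5.

5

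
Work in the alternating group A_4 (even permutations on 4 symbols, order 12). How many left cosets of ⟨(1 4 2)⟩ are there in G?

4

|⟨(1 4 2)⟩| = 3 and |G| = 12.
By Lagrange, [G : H] = |G|/|H| = 12/3 = 4.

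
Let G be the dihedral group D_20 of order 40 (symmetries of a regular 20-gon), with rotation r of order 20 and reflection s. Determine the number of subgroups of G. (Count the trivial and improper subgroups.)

|G| = 40, so by Lagrange every subgroup order divides 40. Divisors: 1, 2, 4, 5, 8, 10, 20, 40.
Subgroups by order — order 1: 1; order 2: 21; order 4: 11; order 5: 1; order 8: 5; order 10: 5; order 20: 3; order 40: 1.
Total: 1 + 21 + 11 + 1 + 5 + 5 + 3 + 1 = 48.

48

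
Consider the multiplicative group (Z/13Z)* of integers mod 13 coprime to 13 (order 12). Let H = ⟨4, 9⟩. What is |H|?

|⟨4⟩| = 6 and |⟨9⟩| = 3, so |H| is a multiple of lcm(6, 3) = 6 and divides |G| = 12.
Closing under the operation: H = {1, 3, 4, 9, 10, 12}, so |H| = 6.

6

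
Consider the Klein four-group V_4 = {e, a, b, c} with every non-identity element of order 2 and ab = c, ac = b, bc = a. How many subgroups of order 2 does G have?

3

|G| = 4 and 2 | 4, so subgroups of order 2 are possible by Lagrange.
The subgroups of order 2 are: {e, a}; {e, b}; {e, c}.
So G has 3 subgroups of order 2.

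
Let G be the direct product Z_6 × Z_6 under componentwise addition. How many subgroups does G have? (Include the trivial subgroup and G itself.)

|G| = 36, so by Lagrange every subgroup order divides 36. Divisors: 1, 2, 3, 4, 6, 9, 12, 18, 36.
Subgroups by order — order 1: 1; order 2: 3; order 3: 4; order 4: 1; order 6: 12; order 9: 1; order 12: 4; order 18: 3; order 36: 1.
Total: 1 + 3 + 4 + 1 + 12 + 1 + 4 + 3 + 1 = 30.

30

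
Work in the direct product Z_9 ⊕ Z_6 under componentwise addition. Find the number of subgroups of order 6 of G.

4

|G| = 54 and 6 | 54, so subgroups of order 6 are possible by Lagrange.
The subgroups of order 6 are: {(0,0), (0,1), (0,2), (0,3), (0,4), (0,5)}; {(0,0), (0,3), (3,0), (3,3), (6,0), (6,3)}; {(0,0), (0,3), (3,1), (3,4), (6,2), (6,5)}; {(0,0), (0,3), (3,2), (3,5), (6,1), (6,4)}.
So G has 4 subgroups of order 6.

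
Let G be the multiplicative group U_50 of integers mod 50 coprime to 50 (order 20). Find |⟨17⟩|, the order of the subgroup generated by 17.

Compute successive powers of 17 mod 50: 17, 39, 13, 21, 7, 19, 23, 41, …; 17^20 ≡ 1 (mod 50).
So |⟨17⟩| = 20.

20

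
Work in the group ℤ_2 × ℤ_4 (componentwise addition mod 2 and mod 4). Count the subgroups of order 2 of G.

3

|G| = 8 and 2 | 8, so subgroups of order 2 are possible by Lagrange.
The subgroups of order 2 are: {(0,0), (0,2)}; {(0,0), (1,0)}; {(0,0), (1,2)}.
So G has 3 subgroups of order 2.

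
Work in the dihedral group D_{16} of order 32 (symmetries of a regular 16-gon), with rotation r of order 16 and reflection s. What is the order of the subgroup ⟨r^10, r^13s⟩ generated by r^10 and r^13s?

16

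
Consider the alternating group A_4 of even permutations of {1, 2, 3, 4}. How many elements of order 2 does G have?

3

The elements of order 2 are: (1 2)(3 4), (1 3)(2 4), (1 4)(2 3).
That's 3.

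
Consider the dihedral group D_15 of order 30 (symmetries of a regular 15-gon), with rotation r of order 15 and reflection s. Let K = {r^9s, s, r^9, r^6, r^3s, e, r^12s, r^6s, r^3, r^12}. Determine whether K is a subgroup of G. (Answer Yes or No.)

|K| = 10 divides |G| = 30, consistent with Lagrange.
K contains the identity, every element's inverse is in K, and K is closed under ·: it is a subgroup.

Yes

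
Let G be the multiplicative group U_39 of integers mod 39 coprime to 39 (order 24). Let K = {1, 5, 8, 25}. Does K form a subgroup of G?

|K| = 4 divides |G| = 24, consistent with Lagrange.
K contains the identity, every element's inverse is in K, and K is closed under ·: it is a subgroup.
In fact K = ⟨8⟩.

Yes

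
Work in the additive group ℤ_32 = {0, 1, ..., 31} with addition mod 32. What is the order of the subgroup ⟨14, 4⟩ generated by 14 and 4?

16

|⟨14⟩| = 16 and |⟨4⟩| = 8, so |H| is a multiple of lcm(16, 8) = 16 and divides |G| = 32.
Closing under the operation: H = {0, 2, 4, 6, 8, 10, 12, 14, 16, 18, 20, 22, 24, 26, 28, 30}, so |H| = 16.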